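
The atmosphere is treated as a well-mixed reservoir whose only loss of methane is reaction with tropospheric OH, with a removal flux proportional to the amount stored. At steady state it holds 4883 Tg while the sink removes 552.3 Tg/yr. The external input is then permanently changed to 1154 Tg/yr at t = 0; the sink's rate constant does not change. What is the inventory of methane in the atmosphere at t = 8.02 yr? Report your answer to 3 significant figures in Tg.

τ = M₀/F₀ = 4883/552.3 = 8.841 yr; rate constant k = 1/τ.
New steady state M_∞ = F₁/k = F₁·τ = 1154 × 8.841 = 10203 Tg.
M(t) = M_∞ + (M₀ − M_∞)·e^(−t/τ); t/τ = 8.02/8.841 = 0.9071, so e^(−t/τ) = 0.4037.
M(t) = 10203 − 5320 × 0.4037 = 8055.2 Tg.

8060 Tg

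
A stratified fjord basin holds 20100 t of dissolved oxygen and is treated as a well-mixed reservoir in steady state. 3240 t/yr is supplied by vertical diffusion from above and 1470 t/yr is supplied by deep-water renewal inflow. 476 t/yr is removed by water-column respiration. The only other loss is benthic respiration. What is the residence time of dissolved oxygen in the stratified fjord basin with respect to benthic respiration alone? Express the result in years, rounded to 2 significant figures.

4.7 yr

At steady state ΣF_in = ΣF_out.
ΣF_in = 3240 + 1470 = 4710.0 t/yr.
Benthic respiration flux = ΣF_in − (476) = 4710.0 − 476.0 = 4234 t/yr.
τ = M / F = 20100 / 4234 = 4.747 yr.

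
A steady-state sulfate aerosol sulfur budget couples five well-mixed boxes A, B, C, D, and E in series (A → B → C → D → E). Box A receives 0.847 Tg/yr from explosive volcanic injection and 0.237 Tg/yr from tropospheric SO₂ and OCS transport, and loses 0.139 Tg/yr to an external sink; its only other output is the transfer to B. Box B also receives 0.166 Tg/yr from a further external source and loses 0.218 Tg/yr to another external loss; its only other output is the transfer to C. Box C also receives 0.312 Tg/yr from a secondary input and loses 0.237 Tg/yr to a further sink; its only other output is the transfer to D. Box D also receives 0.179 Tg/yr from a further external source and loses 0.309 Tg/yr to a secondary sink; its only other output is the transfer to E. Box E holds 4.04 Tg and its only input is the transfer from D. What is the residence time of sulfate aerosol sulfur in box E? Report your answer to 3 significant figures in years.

4.82 yr

Box A: F(A→B) = (0.847 + 0.237) − 0.139 = 0.94500 Tg/yr.
Box B: F(B→C) = (0.94500 + 0.166) − 0.218 = 0.89300 Tg/yr.
Box C: F(C→D) = (0.89300 + 0.312) − 0.237 = 0.96800 Tg/yr.
Box D: F(D→E) = (0.96800 + 0.179) − 0.309 = 0.83800 Tg/yr.
Box E throughput = its input = 0.83800 Tg/yr; τ = 4.04 / 0.83800 = 4.821 yr.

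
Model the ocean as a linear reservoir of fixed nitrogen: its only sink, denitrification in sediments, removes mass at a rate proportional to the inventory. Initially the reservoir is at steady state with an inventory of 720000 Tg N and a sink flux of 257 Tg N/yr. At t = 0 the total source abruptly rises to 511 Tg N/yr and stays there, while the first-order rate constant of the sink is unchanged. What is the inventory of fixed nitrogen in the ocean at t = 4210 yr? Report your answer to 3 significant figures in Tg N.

1.27×10^6 Tg N

The sink rate constant is k = F₀/M₀ = 257/720000 = 0.0003569 yr⁻¹.
Solving dM/dt = F₁ − kM with M(0) = M₀ gives M(t) = F₁/k + (M₀ − F₁/k)·e^(−kt).
F₁/k = 511/0.0003569 = 1.4316×10^6 Tg N; kt = 0.0003569 × 4210 = 1.503, e^(−kt) = 0.2225.
M(4210) = 1.4316×10^6 + (720000 − 1.4316×10^6) × 0.2225 = 1.4316×10^6 − 158300 = 1.2733×10^6 Tg N.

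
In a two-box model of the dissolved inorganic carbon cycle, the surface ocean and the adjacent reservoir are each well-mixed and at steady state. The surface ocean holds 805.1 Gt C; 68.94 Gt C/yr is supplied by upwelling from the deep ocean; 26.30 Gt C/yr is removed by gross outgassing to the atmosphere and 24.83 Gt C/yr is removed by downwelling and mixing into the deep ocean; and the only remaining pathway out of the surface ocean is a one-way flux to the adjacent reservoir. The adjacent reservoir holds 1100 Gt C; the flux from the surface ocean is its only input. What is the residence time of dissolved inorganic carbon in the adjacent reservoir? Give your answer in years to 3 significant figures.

61.8 yr

Balance the surface ocean: ΣF_in = 68.940 Gt C/yr.
Flux to the adjacent reservoir = ΣF_in − (26.30 + 24.83) = 17.810 Gt C/yr.
At steady state the output of the adjacent reservoir equals its input, 17.810 Gt C/yr.
τ = M / F = 1100 / 17.810 = 61.76 yr.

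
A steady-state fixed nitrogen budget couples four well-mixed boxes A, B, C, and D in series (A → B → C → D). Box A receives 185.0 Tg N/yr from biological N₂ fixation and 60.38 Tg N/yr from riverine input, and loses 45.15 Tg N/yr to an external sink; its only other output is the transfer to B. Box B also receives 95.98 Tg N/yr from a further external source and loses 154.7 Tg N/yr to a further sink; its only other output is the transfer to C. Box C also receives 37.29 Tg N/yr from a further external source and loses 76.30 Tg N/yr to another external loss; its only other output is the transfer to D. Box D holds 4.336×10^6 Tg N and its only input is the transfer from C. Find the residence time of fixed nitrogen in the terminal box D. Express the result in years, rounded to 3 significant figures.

42300 yr

Box A: F(A→B) = (185.0 + 60.38) − 45.15 = 200.23 Tg N/yr.
Box B: F(B→C) = (200.23 + 95.98) − 154.7 = 141.51 Tg N/yr.
Box C: F(C→D) = (141.51 + 37.29) − 76.30 = 102.50 Tg N/yr.
Box D throughput = its input = 102.50 Tg N/yr; τ = 4.336×10^6 / 102.50 = 42300 yr.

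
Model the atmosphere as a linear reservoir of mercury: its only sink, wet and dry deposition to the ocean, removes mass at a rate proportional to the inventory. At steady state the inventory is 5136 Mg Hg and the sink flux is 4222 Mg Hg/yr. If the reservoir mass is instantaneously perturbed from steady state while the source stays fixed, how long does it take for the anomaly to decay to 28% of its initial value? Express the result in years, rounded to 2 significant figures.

For a linear reservoir the anomaly decays as exp(−t/τ) with τ = M/F = 5136/4222 = 1.216 yr.
exp(−t/τ) = 0.28 ⇒ t = −τ ln(0.28) = 1.216 × 1.273 = 1.549 yr.

1.5 yr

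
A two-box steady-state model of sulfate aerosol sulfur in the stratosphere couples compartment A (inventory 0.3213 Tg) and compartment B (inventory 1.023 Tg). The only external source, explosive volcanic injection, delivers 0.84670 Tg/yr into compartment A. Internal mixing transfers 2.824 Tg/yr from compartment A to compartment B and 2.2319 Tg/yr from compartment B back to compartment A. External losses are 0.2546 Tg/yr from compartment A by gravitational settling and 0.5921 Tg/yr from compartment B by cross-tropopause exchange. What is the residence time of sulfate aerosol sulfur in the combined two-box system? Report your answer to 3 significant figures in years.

1.59 yr

Treat the two boxes together as one reservoir: the mixing fluxes between them are internal recycling, so τ = ΣM / Σ(external losses).
M_total = 0.3213 + 1.023 = 1.3443 Tg.
ΣF_external_out = 0.2546 + 0.5921 = 0.84670 Tg/yr.
τ = M_total / ΣF_ext = 1.3443 / 0.84670 = 1.588 yr.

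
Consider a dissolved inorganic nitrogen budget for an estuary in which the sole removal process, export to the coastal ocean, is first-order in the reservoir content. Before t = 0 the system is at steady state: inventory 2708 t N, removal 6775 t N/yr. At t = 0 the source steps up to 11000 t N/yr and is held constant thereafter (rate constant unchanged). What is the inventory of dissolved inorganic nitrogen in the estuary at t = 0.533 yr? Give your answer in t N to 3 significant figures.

The sink rate constant is k = F₀/M₀ = 6775/2708 = 2.502 yr⁻¹.
Solving dM/dt = F₁ − kM with M(0) = M₀ gives M(t) = F₁/k + (M₀ − F₁/k)·e^(−kt).
F₁/k = 11000/2.502 = 4396.8 t N; kt = 2.502 × 0.533 = 1.333, e^(−kt) = 0.2636.
M(0.533) = 4396.8 + (2708 − 4396.8) × 0.2636 = 4396.8 − 445.1 = 3951.7 t N.

3950 t N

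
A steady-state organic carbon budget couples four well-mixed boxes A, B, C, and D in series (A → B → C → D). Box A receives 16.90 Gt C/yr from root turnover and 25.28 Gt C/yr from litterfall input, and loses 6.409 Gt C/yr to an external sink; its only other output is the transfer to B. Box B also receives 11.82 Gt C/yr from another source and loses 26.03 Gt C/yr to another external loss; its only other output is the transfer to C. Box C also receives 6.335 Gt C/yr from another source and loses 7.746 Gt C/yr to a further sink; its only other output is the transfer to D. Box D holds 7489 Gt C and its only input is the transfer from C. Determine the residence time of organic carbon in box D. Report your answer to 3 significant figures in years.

Box A: F(A→B) = (16.90 + 25.28) − 6.409 = 35.771 Gt C/yr.
Box B: F(B→C) = (35.771 + 11.82) − 26.03 = 21.561 Gt C/yr.
Box C: F(C→D) = (21.561 + 6.335) − 7.746 = 20.150 Gt C/yr.
Box D throughput = its input = 20.150 Gt C/yr; τ = 7489 / 20.150 = 371.7 yr.

372 yr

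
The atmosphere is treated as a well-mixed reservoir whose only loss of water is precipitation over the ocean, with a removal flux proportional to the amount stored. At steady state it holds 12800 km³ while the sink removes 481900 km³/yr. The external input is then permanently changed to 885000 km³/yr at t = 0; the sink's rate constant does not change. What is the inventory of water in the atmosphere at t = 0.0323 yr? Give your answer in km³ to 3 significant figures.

The sink rate constant is k = F₀/M₀ = 481900/12800 = 37.65 yr⁻¹.
Solving dM/dt = F₁ − kM with M(0) = M₀ gives M(t) = F₁/k + (M₀ − F₁/k)·e^(−kt).
F₁/k = 885000/37.65 = 23507 km³; kt = 37.65 × 0.0323 = 1.216, e^(−kt) = 0.2964.
M(0.0323) = 23507 + (12800 − 23507) × 0.2964 = 23507 − 3174 = 20333 km³.

20300 km³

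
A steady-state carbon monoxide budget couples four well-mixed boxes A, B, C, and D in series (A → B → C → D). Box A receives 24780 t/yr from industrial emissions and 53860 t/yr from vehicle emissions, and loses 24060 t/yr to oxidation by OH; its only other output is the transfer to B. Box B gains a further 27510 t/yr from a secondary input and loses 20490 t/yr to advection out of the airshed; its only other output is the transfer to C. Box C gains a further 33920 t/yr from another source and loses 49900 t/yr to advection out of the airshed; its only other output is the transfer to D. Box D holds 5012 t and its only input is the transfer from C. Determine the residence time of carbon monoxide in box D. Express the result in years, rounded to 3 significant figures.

Box A: F(A→B) = (24780 + 53860) − 24060 = 54580 t/yr.
Box B: F(B→C) = (54580 + 27510) − 20490 = 61600 t/yr.
Box C: F(C→D) = (61600 + 33920) − 49900 = 45620 t/yr.
Box D throughput = its input = 45620 t/yr; τ = 5012 / 45620 = 0.1099 yr.

0.110 yr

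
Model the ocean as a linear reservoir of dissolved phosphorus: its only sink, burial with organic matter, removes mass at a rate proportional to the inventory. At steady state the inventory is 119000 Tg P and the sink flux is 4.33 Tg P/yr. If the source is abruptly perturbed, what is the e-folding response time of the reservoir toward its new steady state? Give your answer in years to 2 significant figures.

27000 yr

For a linear reservoir the response time equals the residence time τ = M/F.
τ = 119000 / 4.33 = 27480 yr.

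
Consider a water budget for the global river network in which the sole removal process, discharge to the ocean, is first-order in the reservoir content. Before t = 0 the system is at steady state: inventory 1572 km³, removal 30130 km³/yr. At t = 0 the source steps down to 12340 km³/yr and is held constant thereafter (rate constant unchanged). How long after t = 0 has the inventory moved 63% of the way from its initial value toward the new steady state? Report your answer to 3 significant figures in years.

τ = M₀/F₀ = 1572/30130 = 0.05217 yr.
The remaining gap fraction is e^(−t/τ); 63% covered ⇒ e^(−t/τ) = 0.370.
t = −τ ln(0.370) = 0.05217 × 0.9943 = 0.05187 yr.

0.0519 yr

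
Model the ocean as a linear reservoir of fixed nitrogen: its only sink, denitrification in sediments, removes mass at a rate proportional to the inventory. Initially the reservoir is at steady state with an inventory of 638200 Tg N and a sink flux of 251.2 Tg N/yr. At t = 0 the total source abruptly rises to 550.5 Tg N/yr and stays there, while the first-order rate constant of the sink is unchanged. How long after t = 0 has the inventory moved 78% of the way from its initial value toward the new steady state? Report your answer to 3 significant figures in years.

3850 yr

τ = M₀/F₀ = 638200/251.2 = 2541 yr.
The remaining gap fraction is e^(−t/τ); 78% covered ⇒ e^(−t/τ) = 0.220.
t = −τ ln(0.220) = 2541 × 1.514 = 3847 yr.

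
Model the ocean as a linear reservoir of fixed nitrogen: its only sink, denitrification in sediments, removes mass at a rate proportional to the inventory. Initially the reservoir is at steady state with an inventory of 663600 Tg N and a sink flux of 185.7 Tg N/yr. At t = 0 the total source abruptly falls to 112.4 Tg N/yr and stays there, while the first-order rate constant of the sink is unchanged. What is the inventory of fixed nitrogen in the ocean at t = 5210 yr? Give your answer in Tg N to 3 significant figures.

τ = M₀/F₀ = 663600/185.7 = 3574 yr; rate constant k = 1/τ.
New steady state M_∞ = F₁/k = F₁·τ = 112.4 × 3574 = 401660 Tg N.
M(t) = M_∞ + (M₀ − M_∞)·e^(−t/τ); t/τ = 5210/3574 = 1.458, so e^(−t/τ) = 0.2327.
M(t) = 401660 + 261900 × 0.2327 = 462620 Tg N.

463000 Tg N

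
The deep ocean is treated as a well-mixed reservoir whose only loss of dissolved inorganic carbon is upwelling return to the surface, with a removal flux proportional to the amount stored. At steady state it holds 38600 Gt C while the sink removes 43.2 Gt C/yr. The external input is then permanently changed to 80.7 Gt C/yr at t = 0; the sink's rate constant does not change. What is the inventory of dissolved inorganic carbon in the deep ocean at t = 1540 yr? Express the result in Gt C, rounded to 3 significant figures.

66100 Gt C

The sink rate constant is k = F₀/M₀ = 43.2/38600 = 0.001119 yr⁻¹.
Solving dM/dt = F₁ − kM with M(0) = M₀ gives M(t) = F₁/k + (M₀ − F₁/k)·e^(−kt).
F₁/k = 80.7/0.001119 = 72107 Gt C; kt = 0.001119 × 1540 = 1.724, e^(−kt) = 0.1784.
M(1540) = 72107 + (38600 − 72107) × 0.1784 = 72107 − 5979 = 66128 Gt C.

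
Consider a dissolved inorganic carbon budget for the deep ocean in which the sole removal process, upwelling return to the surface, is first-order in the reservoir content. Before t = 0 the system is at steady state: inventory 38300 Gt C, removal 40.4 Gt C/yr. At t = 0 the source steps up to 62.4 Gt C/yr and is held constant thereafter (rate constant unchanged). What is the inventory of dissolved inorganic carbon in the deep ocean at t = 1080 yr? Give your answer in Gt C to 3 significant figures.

52500 Gt C

The sink rate constant is k = F₀/M₀ = 40.4/38300 = 0.001055 yr⁻¹.
Solving dM/dt = F₁ − kM with M(0) = M₀ gives M(t) = F₁/k + (M₀ − F₁/k)·e^(−kt).
F₁/k = 62.4/0.001055 = 59156 Gt C; kt = 0.001055 × 1080 = 1.139, e^(−kt) = 0.3201.
M(1080) = 59156 + (38300 − 59156) × 0.3201 = 59156 − 6676 = 52481 Gt C.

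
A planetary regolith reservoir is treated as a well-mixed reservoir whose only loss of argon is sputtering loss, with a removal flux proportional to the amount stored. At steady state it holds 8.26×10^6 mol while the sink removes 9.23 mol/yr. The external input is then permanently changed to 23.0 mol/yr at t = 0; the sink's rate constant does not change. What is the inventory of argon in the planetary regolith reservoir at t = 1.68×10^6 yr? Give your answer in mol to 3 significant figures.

The sink rate constant is k = F₀/M₀ = 9.23/8.26×10^6 = 1.117×10^-6 yr⁻¹.
Solving dM/dt = F₁ − kM with M(0) = M₀ gives M(t) = F₁/k + (M₀ − F₁/k)·e^(−kt).
F₁/k = 23.0/1.117×10^-6 = 2.0583×10^7 mol; kt = 1.117×10^-6 × 1.68×10^6 = 1.877, e^(−kt) = 0.1530.
M(1.68×10^6) = 2.0583×10^7 + (8.26×10^6 − 2.0583×10^7) × 0.1530 = 2.0583×10^7 − 1.885×10^6 = 1.8697×10^7 mol.

1.87×10^7 mol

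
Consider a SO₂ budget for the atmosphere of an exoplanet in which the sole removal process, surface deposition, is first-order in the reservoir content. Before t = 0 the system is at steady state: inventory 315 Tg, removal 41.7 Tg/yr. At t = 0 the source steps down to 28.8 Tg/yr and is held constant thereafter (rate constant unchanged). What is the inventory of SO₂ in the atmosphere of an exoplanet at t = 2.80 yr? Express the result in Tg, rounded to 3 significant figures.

285 Tg

The sink rate constant is k = F₀/M₀ = 41.7/315 = 0.1324 yr⁻¹.
Solving dM/dt = F₁ − kM with M(0) = M₀ gives M(t) = F₁/k + (M₀ − F₁/k)·e^(−kt).
F₁/k = 28.8/0.1324 = 217.55 Tg; kt = 0.1324 × 2.80 = 0.3707, e^(−kt) = 0.6903.
M(2.80) = 217.55 + (315 − 217.55) × 0.6903 = 217.55 + 67.26 = 284.82 Tg.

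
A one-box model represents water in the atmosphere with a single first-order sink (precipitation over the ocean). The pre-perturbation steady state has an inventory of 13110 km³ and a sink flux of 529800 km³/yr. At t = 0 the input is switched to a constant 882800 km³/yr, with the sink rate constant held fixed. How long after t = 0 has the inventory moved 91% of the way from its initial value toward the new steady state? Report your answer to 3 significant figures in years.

0.0596 yr

τ = M₀/F₀ = 13110/529800 = 0.02475 yr.
The remaining gap fraction is e^(−t/τ); 91% covered ⇒ e^(−t/τ) = 0.0900.
t = −τ ln(0.0900) = 0.02475 × 2.408 = 0.05959 yr.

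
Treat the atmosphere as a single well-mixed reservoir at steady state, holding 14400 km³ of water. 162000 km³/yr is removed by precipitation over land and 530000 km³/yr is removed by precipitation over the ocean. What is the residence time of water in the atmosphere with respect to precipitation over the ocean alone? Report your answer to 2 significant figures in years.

0.027 yr

Residence time with respect to a single sink: τ = M / F_sink.
τ = 14400 / 530000 = 0.02717 yr.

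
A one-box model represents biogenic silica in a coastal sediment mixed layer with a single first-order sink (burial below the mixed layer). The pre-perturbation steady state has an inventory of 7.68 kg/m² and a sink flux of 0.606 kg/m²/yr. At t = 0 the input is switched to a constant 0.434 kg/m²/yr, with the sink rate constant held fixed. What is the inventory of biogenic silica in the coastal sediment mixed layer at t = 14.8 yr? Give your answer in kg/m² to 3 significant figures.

τ = M₀/F₀ = 7.68/0.606 = 12.67 yr; rate constant k = 1/τ.
New steady state M_∞ = F₁/k = F₁·τ = 0.434 × 12.67 = 5.5002 kg/m².
M(t) = M_∞ + (M₀ − M_∞)·e^(−t/τ); t/τ = 14.8/12.67 = 1.168, so e^(−t/τ) = 0.3110.
M(t) = 5.5002 + 2.180 × 0.3110 = 6.1782 kg/m².

6.18 kg/m²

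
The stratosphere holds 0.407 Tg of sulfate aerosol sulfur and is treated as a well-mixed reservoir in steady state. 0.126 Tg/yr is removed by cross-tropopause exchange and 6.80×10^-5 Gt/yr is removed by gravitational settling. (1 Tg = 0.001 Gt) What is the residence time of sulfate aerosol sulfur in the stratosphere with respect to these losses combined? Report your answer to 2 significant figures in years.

2.1 yr

Convert the gravitational settling flux: 6.80×10^-5 Gt/yr = 0.06800 Tg/yr.
Total removal = 0.1260 + 0.06800 = 0.19400 Tg/yr.
τ = M / ΣF_out = 0.407 / 0.19400 = 2.098 yr.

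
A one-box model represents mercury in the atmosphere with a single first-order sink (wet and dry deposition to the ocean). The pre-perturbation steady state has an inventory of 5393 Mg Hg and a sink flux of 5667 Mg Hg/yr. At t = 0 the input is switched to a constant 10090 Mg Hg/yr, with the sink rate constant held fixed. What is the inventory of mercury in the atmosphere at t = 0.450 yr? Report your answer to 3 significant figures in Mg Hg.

The sink rate constant is k = F₀/M₀ = 5667/5393 = 1.051 yr⁻¹.
Solving dM/dt = F₁ − kM with M(0) = M₀ gives M(t) = F₁/k + (M₀ − F₁/k)·e^(−kt).
F₁/k = 10090/1.051 = 9602.1 Mg Hg; kt = 1.051 × 0.450 = 0.4729, e^(−kt) = 0.6232.
M(0.450) = 9602.1 + (5393 − 9602.1) × 0.6232 = 9602.1 − 2623 = 6978.9 Mg Hg.

6980 Mg Hg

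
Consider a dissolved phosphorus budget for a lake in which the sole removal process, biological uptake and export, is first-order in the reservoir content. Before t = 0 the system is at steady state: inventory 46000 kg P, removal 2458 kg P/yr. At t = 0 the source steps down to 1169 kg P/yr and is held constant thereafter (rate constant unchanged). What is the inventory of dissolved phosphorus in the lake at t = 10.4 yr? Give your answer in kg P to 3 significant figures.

35700 kg P

τ = M₀/F₀ = 46000/2458 = 18.71 yr; rate constant k = 1/τ.
New steady state M_∞ = F₁/k = F₁·τ = 1169 × 18.71 = 21877 kg P.
M(t) = M_∞ + (M₀ − M_∞)·e^(−t/τ); t/τ = 10.4/18.71 = 0.5557, so e^(−t/τ) = 0.5737.
M(t) = 21877 + 24120 × 0.5737 = 35715 kg P.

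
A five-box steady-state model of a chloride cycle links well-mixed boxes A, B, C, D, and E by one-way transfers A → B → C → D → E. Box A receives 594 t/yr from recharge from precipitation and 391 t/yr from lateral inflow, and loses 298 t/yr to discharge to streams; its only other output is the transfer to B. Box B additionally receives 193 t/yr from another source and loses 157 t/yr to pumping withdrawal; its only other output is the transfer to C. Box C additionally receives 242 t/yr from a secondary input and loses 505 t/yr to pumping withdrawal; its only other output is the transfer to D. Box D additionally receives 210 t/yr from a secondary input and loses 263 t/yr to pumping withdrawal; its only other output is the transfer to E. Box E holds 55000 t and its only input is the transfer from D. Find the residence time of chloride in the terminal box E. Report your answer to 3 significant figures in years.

Box A: F(A→B) = (594 + 391) − 298 = 687.00 t/yr.
Box B: F(B→C) = (687.00 + 193) − 157 = 723.00 t/yr.
Box C: F(C→D) = (723.00 + 242) − 505 = 460.00 t/yr.
Box D: F(D→E) = (460.00 + 210) − 263 = 407.00 t/yr.
Box E throughput = its input = 407.00 t/yr; τ = 55000 / 407.00 = 135.1 yr.

135 yr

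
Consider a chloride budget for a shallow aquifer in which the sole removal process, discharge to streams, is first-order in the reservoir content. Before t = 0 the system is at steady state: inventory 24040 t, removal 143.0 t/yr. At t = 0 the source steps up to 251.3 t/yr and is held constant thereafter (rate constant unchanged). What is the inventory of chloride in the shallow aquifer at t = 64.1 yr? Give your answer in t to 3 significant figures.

τ = M₀/F₀ = 24040/143.0 = 168.1 yr; rate constant k = 1/τ.
New steady state M_∞ = F₁/k = F₁·τ = 251.3 × 168.1 = 42247 t.
M(t) = M_∞ + (M₀ − M_∞)·e^(−t/τ); t/τ = 64.1/168.1 = 0.3813, so e^(−t/τ) = 0.6830.
M(t) = 42247 − 18210 × 0.6830 = 29812 t.

29800 t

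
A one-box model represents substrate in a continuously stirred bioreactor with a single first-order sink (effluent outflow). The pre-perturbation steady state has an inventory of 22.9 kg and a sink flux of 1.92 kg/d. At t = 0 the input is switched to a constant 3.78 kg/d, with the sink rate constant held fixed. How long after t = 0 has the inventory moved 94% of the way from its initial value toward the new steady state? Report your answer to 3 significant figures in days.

τ = M₀/F₀ = 22.9/1.92 = 11.93 d.
The remaining gap fraction is e^(−t/τ); 94% covered ⇒ e^(−t/τ) = 0.0600.
t = −τ ln(0.0600) = 11.93 × 2.813 = 33.56 d.

33.6 d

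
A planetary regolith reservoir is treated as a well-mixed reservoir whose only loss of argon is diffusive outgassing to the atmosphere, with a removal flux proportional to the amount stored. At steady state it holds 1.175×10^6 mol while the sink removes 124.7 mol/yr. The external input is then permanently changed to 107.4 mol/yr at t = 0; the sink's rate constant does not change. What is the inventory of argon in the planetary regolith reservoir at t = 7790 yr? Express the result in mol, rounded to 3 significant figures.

1.08×10^6 mol

The sink rate constant is k = F₀/M₀ = 124.7/1.175×10^6 = 0.0001061 yr⁻¹.
Solving dM/dt = F₁ − kM with M(0) = M₀ gives M(t) = F₁/k + (M₀ − F₁/k)·e^(−kt).
F₁/k = 107.4/0.0001061 = 1.0120×10^6 mol; kt = 0.0001061 × 7790 = 0.8267, e^(−kt) = 0.4375.
M(7790) = 1.0120×10^6 + (1.175×10^6 − 1.0120×10^6) × 0.4375 = 1.0120×10^6 + 71310 = 1.0833×10^6 mol.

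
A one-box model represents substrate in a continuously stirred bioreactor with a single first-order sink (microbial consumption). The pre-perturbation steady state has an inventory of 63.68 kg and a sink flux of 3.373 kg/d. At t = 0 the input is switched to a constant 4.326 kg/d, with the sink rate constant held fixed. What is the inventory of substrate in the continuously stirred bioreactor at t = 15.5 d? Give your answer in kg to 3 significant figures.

Residence time τ = M₀/F₀ = 18.88 d. The eventual steady state is M_∞ = M₀·(F₁/F₀) = 63.68 × 4.326/3.373 = 81.672 kg.
The anomaly ΔM(t) = M(t) − M_∞ decays as ΔM₀·e^(−t/τ) with ΔM₀ = 63.68 − 81.672 = −17.99 kg.
At t = 15.5 d, e^(−t/τ) = e^(−0.8210) = 0.4400, so ΔM = −7.916 kg and M = 81.672 − 7.916 = 73.756 kg.

73.8 kg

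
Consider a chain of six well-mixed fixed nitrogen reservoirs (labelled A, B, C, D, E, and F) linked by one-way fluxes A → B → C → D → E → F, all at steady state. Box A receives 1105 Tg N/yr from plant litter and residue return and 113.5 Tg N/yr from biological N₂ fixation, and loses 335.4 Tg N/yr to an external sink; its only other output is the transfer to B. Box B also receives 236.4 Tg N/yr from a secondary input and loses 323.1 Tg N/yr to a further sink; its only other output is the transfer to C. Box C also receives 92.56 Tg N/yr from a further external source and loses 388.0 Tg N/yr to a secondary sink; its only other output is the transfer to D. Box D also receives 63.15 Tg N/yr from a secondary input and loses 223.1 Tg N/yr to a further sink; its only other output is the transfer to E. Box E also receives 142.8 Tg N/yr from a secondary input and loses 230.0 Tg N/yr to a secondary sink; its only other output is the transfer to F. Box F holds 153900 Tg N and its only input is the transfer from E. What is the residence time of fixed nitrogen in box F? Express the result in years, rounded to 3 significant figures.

Box A: F(A→B) = (1105 + 113.5) − 335.4 = 883.10 Tg N/yr.
Box B: F(B→C) = (883.10 + 236.4) − 323.1 = 796.40 Tg N/yr.
Box C: F(C→D) = (796.40 + 92.56) − 388.0 = 500.96 Tg N/yr.
Box D: F(D→E) = (500.96 + 63.15) − 223.1 = 341.01 Tg N/yr.
Box E: F(E→F) = (341.01 + 142.8) − 230.0 = 253.81 Tg N/yr.
Box F throughput = its input = 253.81 Tg N/yr; τ = 153900 / 253.81 = 606.4 yr.

606 yr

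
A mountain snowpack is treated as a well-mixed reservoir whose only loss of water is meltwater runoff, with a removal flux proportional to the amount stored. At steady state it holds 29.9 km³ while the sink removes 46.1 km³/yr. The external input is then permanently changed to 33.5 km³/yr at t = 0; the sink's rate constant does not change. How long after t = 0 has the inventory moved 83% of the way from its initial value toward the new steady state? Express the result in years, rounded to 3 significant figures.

1.15 yr

τ = M₀/F₀ = 29.9/46.1 = 0.6486 yr.
The remaining gap fraction is e^(−t/τ); 83% covered ⇒ e^(−t/τ) = 0.170.
t = −τ ln(0.170) = 0.6486 × 1.772 = 1.149 yr.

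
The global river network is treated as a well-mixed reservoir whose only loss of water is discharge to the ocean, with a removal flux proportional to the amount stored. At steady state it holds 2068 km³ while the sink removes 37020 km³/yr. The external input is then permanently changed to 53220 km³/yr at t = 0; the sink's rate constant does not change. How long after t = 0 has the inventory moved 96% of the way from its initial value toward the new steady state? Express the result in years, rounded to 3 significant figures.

0.180 yr

τ = M₀/F₀ = 2068/37020 = 0.05586 yr.
The remaining gap fraction is e^(−t/τ); 96% covered ⇒ e^(−t/τ) = 0.0400.
t = −τ ln(0.0400) = 0.05586 × 3.219 = 0.1798 yr.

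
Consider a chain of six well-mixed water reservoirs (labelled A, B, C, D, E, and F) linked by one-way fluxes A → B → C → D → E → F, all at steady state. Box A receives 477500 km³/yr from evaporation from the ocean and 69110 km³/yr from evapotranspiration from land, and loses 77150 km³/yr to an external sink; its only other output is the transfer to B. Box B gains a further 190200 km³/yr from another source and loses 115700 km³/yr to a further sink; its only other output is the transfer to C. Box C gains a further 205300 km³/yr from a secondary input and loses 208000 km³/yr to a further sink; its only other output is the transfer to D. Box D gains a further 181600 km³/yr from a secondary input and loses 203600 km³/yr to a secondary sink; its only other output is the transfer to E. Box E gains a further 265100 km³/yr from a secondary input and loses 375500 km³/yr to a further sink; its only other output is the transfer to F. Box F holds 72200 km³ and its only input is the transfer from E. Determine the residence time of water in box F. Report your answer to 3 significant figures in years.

0.177 yr

Box A: F(A→B) = (477500 + 69110) − 77150 = 469460 km³/yr.
Box B: F(B→C) = (469460 + 190200) − 115700 = 543960 km³/yr.
Box C: F(C→D) = (543960 + 205300) − 208000 = 541260 km³/yr.
Box D: F(D→E) = (541260 + 181600) − 203600 = 519260 km³/yr.
Box E: F(E→F) = (519260 + 265100) − 375500 = 408860 km³/yr.
Box F throughput = its input = 408860 km³/yr; τ = 72200 / 408860 = 0.1766 yr.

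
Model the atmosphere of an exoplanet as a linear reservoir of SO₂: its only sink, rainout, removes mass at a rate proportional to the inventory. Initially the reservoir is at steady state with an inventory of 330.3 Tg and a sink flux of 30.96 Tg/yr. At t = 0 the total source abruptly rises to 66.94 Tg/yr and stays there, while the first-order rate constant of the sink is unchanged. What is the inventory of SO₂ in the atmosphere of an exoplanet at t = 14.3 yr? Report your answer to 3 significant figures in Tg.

The sink rate constant is k = F₀/M₀ = 30.96/330.3 = 0.09373 yr⁻¹.
Solving dM/dt = F₁ − kM with M(0) = M₀ gives M(t) = F₁/k + (M₀ − F₁/k)·e^(−kt).
F₁/k = 66.94/0.09373 = 714.16 Tg; kt = 0.09373 × 14.3 = 1.340, e^(−kt) = 0.2617.
M(14.3) = 714.16 + (330.3 − 714.16) × 0.2617 = 714.16 − 100.5 = 613.68 Tg.

614 Tg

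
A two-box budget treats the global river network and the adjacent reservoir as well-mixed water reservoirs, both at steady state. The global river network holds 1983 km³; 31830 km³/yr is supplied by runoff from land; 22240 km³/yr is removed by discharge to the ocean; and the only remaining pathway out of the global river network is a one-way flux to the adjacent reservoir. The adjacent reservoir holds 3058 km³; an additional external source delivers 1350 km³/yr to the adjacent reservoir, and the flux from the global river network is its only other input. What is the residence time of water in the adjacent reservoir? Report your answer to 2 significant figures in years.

Balance the global river network: ΣF_in = 31830 km³/yr.
Flux to the adjacent reservoir = ΣF_in − (22240) = 9590.0 km³/yr.
Total input to the adjacent reservoir = 9590.0 + 1350 = 10940 km³/yr; at steady state this equals its total output.
τ = M / F = 3058 / 10940 = 0.2795 yr.

0.28 yr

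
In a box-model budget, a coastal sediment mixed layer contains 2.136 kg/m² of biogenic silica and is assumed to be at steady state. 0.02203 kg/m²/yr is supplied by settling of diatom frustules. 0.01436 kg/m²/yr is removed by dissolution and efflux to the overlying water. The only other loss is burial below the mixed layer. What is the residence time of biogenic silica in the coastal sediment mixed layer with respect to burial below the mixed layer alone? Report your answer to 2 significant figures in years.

At steady state ΣF_in = ΣF_out.
ΣF_in = 0.022030 kg/m²/yr.
Burial below the mixed layer flux = ΣF_in − (0.01436) = 0.022030 − 0.01436 = 0.007670 kg/m²/yr.
τ = M / F = 2.136 / 0.007670 = 278.5 yr.

280 yr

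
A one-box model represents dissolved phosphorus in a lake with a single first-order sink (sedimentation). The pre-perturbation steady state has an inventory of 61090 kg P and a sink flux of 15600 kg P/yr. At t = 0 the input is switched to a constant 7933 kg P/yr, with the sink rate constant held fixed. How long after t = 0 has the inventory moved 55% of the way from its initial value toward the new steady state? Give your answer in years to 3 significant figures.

3.13 yr

τ = M₀/F₀ = 61090/15600 = 3.916 yr.
The remaining gap fraction is e^(−t/τ); 55% covered ⇒ e^(−t/τ) = 0.450.
t = −τ ln(0.450) = 3.916 × 0.7985 = 3.127 yr.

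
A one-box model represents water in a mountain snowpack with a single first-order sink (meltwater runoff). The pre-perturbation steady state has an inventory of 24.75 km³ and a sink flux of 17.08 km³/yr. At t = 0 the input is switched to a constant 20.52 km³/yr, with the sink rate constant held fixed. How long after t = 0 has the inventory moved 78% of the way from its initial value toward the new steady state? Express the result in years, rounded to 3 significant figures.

τ = M₀/F₀ = 24.75/17.08 = 1.449 yr.
The remaining gap fraction is e^(−t/τ); 78% covered ⇒ e^(−t/τ) = 0.220.
t = −τ ln(0.220) = 1.449 × 1.514 = 2.194 yr.

2.19 yr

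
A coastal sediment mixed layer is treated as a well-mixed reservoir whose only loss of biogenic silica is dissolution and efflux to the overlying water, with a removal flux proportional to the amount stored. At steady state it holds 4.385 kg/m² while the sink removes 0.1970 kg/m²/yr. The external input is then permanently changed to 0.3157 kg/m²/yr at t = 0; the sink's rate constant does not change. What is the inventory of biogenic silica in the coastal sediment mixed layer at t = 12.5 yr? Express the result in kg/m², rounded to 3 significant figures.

5.52 kg/m²

The sink rate constant is k = F₀/M₀ = 0.1970/4.385 = 0.04493 yr⁻¹.
Solving dM/dt = F₁ − kM with M(0) = M₀ gives M(t) = F₁/k + (M₀ − F₁/k)·e^(−kt).
F₁/k = 0.3157/0.04493 = 7.0271 kg/m²; kt = 0.04493 × 12.5 = 0.5616, e^(−kt) = 0.5703.
M(12.5) = 7.0271 + (4.385 − 7.0271) × 0.5703 = 7.0271 − 1.507 = 5.5203 kg/m².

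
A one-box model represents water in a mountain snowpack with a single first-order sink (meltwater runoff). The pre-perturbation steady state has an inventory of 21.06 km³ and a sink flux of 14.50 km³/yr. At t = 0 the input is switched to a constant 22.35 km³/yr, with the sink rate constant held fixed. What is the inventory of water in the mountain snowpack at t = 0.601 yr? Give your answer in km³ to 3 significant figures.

24.9 km³

The sink rate constant is k = F₀/M₀ = 14.50/21.06 = 0.6885 yr⁻¹.
Solving dM/dt = F₁ − kM with M(0) = M₀ gives M(t) = F₁/k + (M₀ − F₁/k)·e^(−kt).
F₁/k = 22.35/0.6885 = 32.461 km³; kt = 0.6885 × 0.601 = 0.4138, e^(−kt) = 0.6611.
M(0.601) = 32.461 + (21.06 − 32.461) × 0.6611 = 32.461 − 7.538 = 24.924 km³.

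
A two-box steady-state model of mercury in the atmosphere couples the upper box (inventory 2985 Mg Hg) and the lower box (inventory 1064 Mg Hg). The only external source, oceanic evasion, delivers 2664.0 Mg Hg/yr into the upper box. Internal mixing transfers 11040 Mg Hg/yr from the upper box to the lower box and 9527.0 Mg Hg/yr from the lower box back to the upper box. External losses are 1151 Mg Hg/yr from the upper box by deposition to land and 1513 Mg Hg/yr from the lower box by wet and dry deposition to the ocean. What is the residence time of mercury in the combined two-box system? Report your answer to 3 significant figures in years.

For the system as a whole, the A↔B exchange is internal and contributes nothing to the throughput; only the external sinks remove mass.
M_total = 2985 + 1064 = 4049.0 Mg Hg.
ΣF_external_out = 1151 + 1513 = 2664.0 Mg Hg/yr.
τ = M_total / ΣF_ext = 4049.0 / 2664.0 = 1.520 yr.

1.52 yr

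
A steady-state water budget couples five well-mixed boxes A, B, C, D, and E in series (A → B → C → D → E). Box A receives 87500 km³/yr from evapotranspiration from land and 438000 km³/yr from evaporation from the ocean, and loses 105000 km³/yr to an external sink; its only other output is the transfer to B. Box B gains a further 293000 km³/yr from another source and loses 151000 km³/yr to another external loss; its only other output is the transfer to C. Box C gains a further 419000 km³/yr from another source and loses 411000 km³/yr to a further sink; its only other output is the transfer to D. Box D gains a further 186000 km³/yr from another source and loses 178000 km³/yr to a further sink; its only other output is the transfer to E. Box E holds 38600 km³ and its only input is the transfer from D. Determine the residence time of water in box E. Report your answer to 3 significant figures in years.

0.0667 yr

Box A: F(A→B) = (87500 + 438000) − 105000 = 420500 km³/yr.
Box B: F(B→C) = (420500 + 293000) − 151000 = 562500 km³/yr.
Box C: F(C→D) = (562500 + 419000) − 411000 = 570500 km³/yr.
Box D: F(D→E) = (570500 + 186000) − 178000 = 578500 km³/yr.
Box E throughput = its input = 578500 km³/yr; τ = 38600 / 578500 = 0.06672 yr.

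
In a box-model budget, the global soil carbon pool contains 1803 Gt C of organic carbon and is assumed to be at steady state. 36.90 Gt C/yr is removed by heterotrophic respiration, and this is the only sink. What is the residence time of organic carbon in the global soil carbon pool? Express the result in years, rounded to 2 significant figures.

49 yr

τ = M / F = 1803 / 36.90 = 48.86 yr.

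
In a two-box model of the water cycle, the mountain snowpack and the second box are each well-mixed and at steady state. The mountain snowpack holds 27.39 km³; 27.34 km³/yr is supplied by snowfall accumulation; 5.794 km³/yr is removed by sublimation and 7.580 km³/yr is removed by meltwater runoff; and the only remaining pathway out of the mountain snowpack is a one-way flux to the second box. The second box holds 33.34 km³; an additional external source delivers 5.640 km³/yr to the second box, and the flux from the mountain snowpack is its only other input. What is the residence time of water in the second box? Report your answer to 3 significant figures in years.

Balance the mountain snowpack: ΣF_in = 27.340 km³/yr.
Flux to the second box = ΣF_in − (5.794 + 7.580) = 13.966 km³/yr.
Total input to the second box = 13.966 + 5.640 = 19.606 km³/yr; at steady state this equals its total output.
τ = M / F = 33.34 / 19.606 = 1.700 yr.

1.70 yr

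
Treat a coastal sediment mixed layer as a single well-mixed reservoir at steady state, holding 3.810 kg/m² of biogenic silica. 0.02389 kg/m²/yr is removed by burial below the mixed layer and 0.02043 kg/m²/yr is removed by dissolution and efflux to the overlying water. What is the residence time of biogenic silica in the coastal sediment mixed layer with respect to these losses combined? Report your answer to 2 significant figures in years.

86 yr

Total removal = 0.02389 + 0.02043 = 0.044320 kg/m²/yr.
τ = M / ΣF_out = 3.810 / 0.044320 = 85.97 yr.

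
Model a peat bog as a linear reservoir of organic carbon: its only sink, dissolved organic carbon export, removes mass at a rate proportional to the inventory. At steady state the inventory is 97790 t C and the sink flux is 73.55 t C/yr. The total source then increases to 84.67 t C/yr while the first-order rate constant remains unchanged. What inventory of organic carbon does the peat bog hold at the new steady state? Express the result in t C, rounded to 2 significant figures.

Rate constant k = F/M = 73.55 / 97790 = 0.0007521 yr⁻¹.
At the new steady state, source = k·M_new ⇒ M_new = 84.67 / 0.0007521 = 112600 t C.
(Equivalently M_new = M × F_new/F_old = 97790 × 84.67/73.55.)

110000 t C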